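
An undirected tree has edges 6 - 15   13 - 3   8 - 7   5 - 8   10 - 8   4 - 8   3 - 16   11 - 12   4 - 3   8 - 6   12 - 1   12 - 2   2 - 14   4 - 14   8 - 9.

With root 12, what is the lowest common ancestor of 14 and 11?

Ancestors of 14 (toward the root): 14, 2, 12.
Ancestors of 11: 11, 12.
The deepest node appearing in both lists is 12.

12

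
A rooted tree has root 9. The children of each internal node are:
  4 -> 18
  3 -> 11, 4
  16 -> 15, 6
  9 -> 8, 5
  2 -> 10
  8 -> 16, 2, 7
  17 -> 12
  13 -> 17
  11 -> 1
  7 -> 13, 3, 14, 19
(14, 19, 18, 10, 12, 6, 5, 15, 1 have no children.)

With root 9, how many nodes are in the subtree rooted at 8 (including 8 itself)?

The subtree rooted at 8 contains: 8, 7, 2, 16, 13, 3, 14, 19, 10, 6, 15, 17, 4, 11, 12, 18, 1 — 17 nodes.

17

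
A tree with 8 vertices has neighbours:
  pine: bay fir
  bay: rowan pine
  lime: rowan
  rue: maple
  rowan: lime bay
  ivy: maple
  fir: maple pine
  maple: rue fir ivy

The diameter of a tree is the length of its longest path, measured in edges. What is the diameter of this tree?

6

BFS from rue reaches lime last, at distance 6; BFS from lime confirms no node is farther.
Path: rue – maple – fir – pine – bay – rowan – lime.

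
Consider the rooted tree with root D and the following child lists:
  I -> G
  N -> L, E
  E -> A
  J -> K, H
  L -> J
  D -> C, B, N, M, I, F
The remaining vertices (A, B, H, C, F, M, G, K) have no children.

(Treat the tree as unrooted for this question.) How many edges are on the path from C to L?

3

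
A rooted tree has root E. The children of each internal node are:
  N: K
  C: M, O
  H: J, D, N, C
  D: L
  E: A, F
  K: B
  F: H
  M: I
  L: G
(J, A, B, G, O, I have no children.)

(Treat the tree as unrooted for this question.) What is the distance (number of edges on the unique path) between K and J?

3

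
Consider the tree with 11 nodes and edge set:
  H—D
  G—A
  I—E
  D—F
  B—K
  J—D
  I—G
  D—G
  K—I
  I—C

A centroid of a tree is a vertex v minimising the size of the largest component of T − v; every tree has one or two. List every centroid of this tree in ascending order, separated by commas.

G

Delete G: the remaining components have sizes 5, 4, 1. Max 5 ≤ 5, so G is a centroid.
Every other node leaves some component of size > 5, so the centroid is unique.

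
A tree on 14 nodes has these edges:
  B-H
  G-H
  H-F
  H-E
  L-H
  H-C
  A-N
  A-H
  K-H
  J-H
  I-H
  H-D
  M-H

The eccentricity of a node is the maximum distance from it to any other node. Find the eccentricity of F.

3

The node farthest from F is N, via F – H – A – N — 3 edges.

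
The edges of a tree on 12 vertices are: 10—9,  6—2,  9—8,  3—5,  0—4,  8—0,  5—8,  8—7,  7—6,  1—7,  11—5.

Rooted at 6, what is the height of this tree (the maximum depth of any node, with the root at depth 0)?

4

3 sits deepest: 6-7-8-5-3 — 4 edges from the root.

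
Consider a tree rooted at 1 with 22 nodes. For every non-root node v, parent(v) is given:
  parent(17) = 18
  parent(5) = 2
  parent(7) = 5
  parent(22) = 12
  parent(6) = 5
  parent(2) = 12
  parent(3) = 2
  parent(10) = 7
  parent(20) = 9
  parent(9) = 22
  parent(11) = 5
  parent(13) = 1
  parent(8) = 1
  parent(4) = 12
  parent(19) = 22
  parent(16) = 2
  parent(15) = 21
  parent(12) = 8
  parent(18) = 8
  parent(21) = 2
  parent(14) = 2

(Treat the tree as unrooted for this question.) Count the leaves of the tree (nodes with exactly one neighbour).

The leaves are 3, 4, 6, 10, 11, 13, 14, 15, 16, 17, 19, 20.
That is 12 leaves.

12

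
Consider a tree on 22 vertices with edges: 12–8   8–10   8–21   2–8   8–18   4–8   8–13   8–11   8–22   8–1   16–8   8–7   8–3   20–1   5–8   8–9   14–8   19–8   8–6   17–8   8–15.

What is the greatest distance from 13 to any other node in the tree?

Distances from 13 peak at 3, attained at 20.
13 – 8 – 1 – 20

3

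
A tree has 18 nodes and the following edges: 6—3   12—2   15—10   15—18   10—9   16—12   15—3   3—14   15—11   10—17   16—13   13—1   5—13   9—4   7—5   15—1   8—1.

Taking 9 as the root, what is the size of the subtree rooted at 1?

8

The subtree rooted at 1 contains: 1, 13, 8, 5, 16, 7, 12, 2 — 8 nodes.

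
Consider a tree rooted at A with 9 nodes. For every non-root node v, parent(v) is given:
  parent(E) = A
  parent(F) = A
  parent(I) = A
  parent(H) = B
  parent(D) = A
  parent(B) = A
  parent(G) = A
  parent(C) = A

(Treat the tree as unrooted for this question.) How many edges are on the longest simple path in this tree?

3

Starting from H, a farthest node is G at distance 3.
One longest path: H-B-A-G.
So the diameter is 3.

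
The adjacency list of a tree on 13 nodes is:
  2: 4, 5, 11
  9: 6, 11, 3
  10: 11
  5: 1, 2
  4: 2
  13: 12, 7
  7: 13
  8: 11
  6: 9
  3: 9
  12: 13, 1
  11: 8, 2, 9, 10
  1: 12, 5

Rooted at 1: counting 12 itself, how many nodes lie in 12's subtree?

3

Descendants of 12 (including itself): 12, 13, 7. That's 3.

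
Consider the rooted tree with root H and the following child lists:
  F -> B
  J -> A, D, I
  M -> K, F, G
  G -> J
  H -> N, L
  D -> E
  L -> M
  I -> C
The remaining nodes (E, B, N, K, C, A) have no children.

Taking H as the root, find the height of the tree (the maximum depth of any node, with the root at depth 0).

6

The longest root-to-leaf path is H-L-M-G-J-I-C (6 edges).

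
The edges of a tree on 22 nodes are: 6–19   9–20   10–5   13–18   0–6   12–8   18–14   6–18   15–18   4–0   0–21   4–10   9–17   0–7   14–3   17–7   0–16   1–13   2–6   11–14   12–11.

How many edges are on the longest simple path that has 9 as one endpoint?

The node farthest from 9 is 8, via 9-17-7-0-6-18-14-11-12-8 — 9 edges.

9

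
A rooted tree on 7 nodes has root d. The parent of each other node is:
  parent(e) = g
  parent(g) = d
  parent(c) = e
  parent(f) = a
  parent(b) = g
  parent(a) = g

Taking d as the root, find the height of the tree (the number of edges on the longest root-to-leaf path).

A deepest node is c, reached by d–g–e–c.
That path has 3 edges, so the height is 3.

3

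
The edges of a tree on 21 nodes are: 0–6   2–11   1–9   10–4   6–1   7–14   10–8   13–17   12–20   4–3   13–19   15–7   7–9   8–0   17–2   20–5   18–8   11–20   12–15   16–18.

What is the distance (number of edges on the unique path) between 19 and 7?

8

The path is 19–13–17–2–11–20–12–15–7, which has 8 edges.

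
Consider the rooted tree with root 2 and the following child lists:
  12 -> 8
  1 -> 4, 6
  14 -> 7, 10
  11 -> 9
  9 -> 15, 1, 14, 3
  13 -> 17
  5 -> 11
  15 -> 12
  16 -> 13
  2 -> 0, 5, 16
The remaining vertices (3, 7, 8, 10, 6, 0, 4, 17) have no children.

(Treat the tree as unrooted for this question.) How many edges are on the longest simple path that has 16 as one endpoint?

7

Distances from 16 peak at 7, attained at 8.
16-2-5-11-9-15-12-8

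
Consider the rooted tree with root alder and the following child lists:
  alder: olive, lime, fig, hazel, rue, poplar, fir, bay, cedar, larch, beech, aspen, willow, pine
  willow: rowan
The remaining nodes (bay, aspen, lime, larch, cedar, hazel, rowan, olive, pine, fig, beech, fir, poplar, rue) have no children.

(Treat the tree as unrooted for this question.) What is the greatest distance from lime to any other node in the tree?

Distances from lime peak at 3, attained at rowan.
lime – alder – willow – rowan

3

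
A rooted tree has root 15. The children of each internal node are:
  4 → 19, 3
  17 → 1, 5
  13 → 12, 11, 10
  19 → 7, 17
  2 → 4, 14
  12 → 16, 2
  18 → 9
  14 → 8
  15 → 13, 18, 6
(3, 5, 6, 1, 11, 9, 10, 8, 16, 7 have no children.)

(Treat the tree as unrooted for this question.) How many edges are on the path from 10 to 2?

3

Walking from 10: 10 - 13 - 12 - 2. Length 3.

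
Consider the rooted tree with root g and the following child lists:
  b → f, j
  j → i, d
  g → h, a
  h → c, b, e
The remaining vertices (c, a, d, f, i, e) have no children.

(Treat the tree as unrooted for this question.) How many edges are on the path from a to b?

3

The path is a - g - h - b, which has 3 edges.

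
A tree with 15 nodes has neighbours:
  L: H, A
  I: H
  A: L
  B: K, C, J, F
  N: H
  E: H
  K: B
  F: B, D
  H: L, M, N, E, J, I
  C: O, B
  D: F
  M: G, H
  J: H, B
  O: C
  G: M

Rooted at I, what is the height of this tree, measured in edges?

5

The longest root-to-leaf path is I → H → J → B → C → O (5 edges).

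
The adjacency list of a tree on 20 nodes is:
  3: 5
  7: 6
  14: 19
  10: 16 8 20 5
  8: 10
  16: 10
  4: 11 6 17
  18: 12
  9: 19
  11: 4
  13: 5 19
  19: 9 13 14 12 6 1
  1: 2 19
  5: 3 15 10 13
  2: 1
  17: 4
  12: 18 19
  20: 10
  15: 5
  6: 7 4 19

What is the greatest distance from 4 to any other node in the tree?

A farthest node from 4 is 20 (8, 16 also at distance 6).
The path 4 – 6 – 19 – 13 – 5 – 10 – 20 has 6 edges.

6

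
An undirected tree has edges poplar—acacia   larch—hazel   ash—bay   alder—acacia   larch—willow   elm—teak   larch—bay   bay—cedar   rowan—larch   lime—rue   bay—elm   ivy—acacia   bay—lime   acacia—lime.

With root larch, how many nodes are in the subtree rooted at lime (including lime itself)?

Descendants of lime (including itself): lime, acacia, rue, poplar, ivy, alder. That's 6.

6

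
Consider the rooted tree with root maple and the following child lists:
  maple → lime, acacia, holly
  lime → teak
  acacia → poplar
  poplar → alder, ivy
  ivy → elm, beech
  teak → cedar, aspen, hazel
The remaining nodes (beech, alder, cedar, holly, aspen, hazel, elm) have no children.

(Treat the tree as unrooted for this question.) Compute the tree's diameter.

Starting from cedar, a farthest node is elm at distance 7.
One longest path: cedar - teak - lime - maple - acacia - poplar - ivy - elm.
So the diameter is 7.

7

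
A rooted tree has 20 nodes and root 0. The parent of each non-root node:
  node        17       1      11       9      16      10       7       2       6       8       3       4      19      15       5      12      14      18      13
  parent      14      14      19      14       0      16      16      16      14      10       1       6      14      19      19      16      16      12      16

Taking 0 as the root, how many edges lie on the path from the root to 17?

0–16–14–17 — 3 edges.

3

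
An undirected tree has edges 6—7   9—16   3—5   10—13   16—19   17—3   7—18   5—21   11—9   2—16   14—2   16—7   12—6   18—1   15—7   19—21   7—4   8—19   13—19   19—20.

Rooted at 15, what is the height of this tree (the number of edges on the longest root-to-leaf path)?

7

The longest root-to-leaf path is 15-7-16-19-21-5-3-17 (7 edges).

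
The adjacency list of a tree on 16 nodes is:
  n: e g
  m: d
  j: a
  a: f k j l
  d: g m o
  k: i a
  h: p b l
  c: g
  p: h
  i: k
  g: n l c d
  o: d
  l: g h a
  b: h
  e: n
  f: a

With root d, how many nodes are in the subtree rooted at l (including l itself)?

The subtree rooted at l contains: l, h, a, b, p, f, j, k, i — 9 nodes.

9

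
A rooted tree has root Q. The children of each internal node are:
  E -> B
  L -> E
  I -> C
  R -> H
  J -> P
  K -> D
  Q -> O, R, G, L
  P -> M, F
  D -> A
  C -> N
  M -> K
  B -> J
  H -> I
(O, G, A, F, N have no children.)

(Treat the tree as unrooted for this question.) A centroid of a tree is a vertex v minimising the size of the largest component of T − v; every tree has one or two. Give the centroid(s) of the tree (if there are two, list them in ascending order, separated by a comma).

E, L

If E is removed the pieces have sizes 9, 8, all ≤ ⌊18/2⌋ = 9.
Its neighbour L also leaves a largest component of size 9, so both are centroids.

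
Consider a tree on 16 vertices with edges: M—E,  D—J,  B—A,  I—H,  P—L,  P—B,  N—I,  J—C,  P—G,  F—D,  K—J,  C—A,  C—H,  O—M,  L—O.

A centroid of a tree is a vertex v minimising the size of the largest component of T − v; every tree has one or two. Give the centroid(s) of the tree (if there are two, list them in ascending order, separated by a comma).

If A is removed the pieces have sizes 8, 7, all ≤ ⌊16/2⌋ = 8.
Its neighbour C also leaves a largest component of size 8, so both are centroids.

A, C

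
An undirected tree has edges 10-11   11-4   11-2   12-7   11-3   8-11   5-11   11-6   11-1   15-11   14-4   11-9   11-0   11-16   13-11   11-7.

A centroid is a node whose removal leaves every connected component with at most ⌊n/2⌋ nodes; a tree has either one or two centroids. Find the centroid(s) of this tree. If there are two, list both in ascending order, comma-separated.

11

If 11 is removed the pieces have sizes 2, 2, 1, 1, 1, 1, 1, 1, 1, 1, 1, 1, 1, 1, all ≤ ⌊17/2⌋ = 8.
No neighbour of 11 does as well, so 11 is the unique centroid.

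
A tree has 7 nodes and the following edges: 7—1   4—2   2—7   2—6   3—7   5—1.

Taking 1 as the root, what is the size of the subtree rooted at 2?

3

2's subtree: {2, 6, 4}, size 3.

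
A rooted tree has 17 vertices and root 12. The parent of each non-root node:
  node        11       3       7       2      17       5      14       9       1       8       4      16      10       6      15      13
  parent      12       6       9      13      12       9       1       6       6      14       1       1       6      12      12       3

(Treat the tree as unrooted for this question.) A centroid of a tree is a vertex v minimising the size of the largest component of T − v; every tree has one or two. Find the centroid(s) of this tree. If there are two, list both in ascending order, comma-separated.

Delete 6: the remaining components have sizes 5, 4, 3, 3, 1. Max 5 ≤ 8, so 6 is a centroid.
Every other node leaves some component of size > 8, so the centroid is unique.

6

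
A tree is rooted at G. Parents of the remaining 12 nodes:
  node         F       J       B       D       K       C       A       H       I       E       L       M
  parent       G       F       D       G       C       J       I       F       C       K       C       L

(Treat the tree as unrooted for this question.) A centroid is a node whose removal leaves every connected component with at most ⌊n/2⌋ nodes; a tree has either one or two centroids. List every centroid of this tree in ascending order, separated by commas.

Removing C splits the tree into components of sizes 6, 2, 2, 2; the largest is 6 ≤ ⌊13/2⌋ = 6.
Every other node leaves some component of size > 6, so the centroid is unique.

C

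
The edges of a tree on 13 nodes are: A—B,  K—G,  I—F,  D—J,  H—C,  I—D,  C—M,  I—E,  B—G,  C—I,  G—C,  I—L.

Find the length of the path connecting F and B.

4

Walking from F: F–I–C–G–B. Length 4.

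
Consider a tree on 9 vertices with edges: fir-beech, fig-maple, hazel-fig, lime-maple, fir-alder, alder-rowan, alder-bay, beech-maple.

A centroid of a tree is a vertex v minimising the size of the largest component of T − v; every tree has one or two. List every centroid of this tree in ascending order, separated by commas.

beech

Removing beech splits the tree into components of sizes 4, 4; the largest is 4 ≤ ⌊9/2⌋ = 4.
Every other node leaves some component of size > 4, so the centroid is unique.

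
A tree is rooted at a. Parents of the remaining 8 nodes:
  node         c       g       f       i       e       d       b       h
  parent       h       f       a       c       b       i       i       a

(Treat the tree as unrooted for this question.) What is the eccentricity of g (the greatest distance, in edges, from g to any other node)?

7

A farthest node from g is e.
The path g–f–a–h–c–i–b–e has 7 edges.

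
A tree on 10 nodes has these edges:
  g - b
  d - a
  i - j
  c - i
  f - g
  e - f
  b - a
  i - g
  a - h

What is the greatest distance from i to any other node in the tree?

4

The node farthest from i is h (d also at distance 4), via i – g – b – a – h — 4 edges.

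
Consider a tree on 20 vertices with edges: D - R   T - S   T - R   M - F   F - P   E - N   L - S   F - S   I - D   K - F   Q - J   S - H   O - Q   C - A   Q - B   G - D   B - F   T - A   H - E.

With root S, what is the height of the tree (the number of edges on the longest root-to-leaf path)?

4

A deepest node is G, reached by S–T–R–D–G.
That path has 4 edges, so the height is 4.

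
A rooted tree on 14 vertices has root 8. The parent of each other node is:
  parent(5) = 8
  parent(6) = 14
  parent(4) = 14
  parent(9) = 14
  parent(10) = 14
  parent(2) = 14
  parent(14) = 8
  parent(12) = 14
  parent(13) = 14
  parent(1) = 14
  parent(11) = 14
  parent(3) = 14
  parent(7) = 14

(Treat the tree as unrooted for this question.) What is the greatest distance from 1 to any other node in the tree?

3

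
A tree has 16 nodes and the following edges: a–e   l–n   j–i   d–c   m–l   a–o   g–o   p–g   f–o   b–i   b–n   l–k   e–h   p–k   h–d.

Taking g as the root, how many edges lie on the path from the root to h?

Path from g to h: g–o–a–e–h, which has 4 edges.

4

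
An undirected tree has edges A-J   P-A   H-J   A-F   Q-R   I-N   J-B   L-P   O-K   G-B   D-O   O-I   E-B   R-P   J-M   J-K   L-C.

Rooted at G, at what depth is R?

5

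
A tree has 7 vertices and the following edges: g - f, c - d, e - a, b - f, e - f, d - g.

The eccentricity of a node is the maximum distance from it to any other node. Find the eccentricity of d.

Distances from d peak at 4, attained at a.
d-g-f-e-a

4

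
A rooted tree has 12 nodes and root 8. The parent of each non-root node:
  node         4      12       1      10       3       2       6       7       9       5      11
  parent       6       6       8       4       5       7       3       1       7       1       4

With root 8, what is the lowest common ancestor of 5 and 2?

1

Path 5→root: 5 1 8; path 2→root: 2 7 1 8.
First common node: 1.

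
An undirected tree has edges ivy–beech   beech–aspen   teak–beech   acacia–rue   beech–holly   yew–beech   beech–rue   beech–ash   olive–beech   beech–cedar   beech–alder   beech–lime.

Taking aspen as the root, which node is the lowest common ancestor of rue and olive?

Ancestors of rue (toward the root): rue, beech, aspen.
Ancestors of olive: olive, beech, aspen.
The deepest node appearing in both lists is beech.

beech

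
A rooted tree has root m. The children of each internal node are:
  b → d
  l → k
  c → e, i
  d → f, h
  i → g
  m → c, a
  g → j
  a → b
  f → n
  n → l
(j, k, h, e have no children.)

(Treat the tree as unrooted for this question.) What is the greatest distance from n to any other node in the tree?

9

A farthest node from n is j.
The path n–f–d–b–a–m–c–i–g–j has 9 edges.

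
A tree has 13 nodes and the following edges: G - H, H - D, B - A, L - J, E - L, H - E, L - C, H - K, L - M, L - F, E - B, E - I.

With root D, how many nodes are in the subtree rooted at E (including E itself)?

9

Descendants of E (including itself): E, L, I, B, C, F, J, M, A. That's 9.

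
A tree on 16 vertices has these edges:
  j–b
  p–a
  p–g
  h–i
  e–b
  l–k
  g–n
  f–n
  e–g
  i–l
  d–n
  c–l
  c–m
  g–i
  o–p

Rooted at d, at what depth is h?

d–n–g–i–h — 4 edges.

4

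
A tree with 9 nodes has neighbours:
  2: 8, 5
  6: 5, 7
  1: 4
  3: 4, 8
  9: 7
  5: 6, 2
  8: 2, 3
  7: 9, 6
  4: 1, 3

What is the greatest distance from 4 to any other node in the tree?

The node farthest from 4 is 9, via 4 – 3 – 8 – 2 – 5 – 6 – 7 – 9 — 7 edges.

7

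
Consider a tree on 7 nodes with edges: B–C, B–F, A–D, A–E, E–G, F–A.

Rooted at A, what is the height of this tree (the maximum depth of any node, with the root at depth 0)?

3

The longest root-to-leaf path is A – F – B – C (3 edges).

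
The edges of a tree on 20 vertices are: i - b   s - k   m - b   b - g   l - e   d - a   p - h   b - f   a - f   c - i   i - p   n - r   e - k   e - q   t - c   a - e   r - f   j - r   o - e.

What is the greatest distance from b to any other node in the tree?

5

Distances from b peak at 5, attained at s.
b-f-a-e-k-s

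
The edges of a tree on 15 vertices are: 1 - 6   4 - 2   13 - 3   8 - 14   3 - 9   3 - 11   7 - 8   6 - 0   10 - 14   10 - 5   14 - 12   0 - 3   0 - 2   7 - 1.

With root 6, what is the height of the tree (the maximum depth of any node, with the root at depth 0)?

6

5 sits deepest: 6 – 1 – 7 – 8 – 14 – 10 – 5 — 6 edges from the root.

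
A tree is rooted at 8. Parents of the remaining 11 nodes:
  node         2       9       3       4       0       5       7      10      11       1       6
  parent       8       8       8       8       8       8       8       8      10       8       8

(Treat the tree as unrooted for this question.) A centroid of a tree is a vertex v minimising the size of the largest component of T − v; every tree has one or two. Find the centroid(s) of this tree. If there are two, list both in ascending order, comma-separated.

Delete 8: the remaining components have sizes 2, 1, 1, 1, 1, 1, 1, 1, 1, 1. Max 2 ≤ 6, so 8 is a centroid.
No neighbour of 8 does as well, so 8 is the unique centroid.

8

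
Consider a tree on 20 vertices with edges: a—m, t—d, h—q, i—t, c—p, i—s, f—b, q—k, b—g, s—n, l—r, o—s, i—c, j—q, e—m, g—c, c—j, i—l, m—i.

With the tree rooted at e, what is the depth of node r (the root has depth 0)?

Path from e to r: e → m → i → l → r, which has 4 edges.

4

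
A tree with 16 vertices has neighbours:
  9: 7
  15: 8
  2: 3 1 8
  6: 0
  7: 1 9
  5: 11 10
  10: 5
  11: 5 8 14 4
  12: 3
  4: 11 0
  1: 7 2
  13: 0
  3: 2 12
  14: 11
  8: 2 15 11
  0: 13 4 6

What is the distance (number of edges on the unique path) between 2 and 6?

5

The path is 2 – 8 – 11 – 4 – 0 – 6, which has 5 edges.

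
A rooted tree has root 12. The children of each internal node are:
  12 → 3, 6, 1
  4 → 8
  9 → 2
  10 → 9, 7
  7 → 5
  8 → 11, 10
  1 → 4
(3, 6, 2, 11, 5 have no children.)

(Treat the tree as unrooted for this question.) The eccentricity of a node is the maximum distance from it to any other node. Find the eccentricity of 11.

5

The node farthest from 11 is 6 (3 also at distance 5), via 11–8–4–1–12–6 — 5 edges.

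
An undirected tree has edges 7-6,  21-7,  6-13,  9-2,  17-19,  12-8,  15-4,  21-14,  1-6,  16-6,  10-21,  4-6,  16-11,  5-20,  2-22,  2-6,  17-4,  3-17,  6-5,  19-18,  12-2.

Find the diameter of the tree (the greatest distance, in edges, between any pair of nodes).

Starting from 18, a farthest node is 8 at distance 7.
One longest path: 18 – 19 – 17 – 4 – 6 – 2 – 12 – 8.
So the diameter is 7.

7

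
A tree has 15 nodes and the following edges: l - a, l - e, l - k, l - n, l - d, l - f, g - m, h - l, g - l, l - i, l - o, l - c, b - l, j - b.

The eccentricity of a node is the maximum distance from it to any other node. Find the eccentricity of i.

Distances from i peak at 3, attained at j (m also at distance 3).
i – l – b – j

3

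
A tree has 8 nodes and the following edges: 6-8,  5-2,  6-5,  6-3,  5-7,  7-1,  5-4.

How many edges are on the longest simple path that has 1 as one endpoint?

The node farthest from 1 is 8 (3 also at distance 4), via 1 – 7 – 5 – 6 – 8 — 4 edges.

4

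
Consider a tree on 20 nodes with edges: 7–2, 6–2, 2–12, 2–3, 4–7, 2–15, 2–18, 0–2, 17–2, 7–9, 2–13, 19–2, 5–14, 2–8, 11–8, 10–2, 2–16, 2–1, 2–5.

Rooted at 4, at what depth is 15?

3

Path from 4 to 15: 4 → 7 → 2 → 15, which has 3 edges.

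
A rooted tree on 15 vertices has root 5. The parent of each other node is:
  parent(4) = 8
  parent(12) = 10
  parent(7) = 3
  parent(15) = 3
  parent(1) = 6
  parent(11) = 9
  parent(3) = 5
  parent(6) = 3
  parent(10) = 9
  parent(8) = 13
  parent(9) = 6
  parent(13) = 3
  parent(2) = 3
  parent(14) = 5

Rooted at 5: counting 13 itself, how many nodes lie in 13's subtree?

The subtree rooted at 13 contains: 13, 8, 4 — 3 nodes.

3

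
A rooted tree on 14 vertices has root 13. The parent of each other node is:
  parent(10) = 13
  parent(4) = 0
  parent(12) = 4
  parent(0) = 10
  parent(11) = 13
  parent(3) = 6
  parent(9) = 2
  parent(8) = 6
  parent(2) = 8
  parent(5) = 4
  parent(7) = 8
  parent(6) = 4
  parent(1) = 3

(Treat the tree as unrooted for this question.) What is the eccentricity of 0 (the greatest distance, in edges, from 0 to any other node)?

5

A farthest node from 0 is 9.
The path 0-4-6-8-2-9 has 5 edges.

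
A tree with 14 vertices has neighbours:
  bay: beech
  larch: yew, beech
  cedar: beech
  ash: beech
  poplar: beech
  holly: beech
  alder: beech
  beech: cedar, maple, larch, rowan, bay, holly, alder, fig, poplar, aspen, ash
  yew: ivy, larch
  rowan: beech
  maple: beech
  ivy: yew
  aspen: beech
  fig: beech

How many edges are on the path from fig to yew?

fig – beech – larch – yew: 3 edges.

3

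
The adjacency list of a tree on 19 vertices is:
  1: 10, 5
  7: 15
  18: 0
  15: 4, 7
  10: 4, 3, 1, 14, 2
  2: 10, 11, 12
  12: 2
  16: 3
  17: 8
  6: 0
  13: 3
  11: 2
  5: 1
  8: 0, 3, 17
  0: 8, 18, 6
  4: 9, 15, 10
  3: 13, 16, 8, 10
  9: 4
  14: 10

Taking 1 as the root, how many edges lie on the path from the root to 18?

5

Climbing from 18 to the root: 18–0–8–3–10–1. That's 5 steps.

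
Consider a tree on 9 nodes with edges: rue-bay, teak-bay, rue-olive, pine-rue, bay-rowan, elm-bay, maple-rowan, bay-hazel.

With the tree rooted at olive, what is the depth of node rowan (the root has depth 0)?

3

Climbing from rowan to the root: rowan → bay → rue → olive. That's 3 steps.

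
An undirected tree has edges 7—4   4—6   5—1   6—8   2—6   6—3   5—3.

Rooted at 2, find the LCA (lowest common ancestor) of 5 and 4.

5's ancestor chain is 5, 3, 6, 2 and 4's is 4, 6, 2; they first meet at 6.

6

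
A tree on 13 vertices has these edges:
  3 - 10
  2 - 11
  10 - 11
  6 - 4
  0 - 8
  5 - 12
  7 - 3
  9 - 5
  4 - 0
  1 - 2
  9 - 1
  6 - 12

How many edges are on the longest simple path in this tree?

12

A longest path is 7 – 3 – 10 – 11 – 2 – 1 – 9 – 5 – 12 – 6 – 4 – 0 – 8, with 12 edges.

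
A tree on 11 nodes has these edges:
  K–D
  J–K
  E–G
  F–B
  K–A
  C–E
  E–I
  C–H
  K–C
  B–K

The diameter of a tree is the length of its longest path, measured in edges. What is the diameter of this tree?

5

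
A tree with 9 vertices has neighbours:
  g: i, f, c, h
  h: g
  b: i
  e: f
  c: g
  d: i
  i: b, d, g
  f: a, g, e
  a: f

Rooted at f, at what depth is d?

Climbing from d to the root: d – i – g – f. That's 3 steps.

3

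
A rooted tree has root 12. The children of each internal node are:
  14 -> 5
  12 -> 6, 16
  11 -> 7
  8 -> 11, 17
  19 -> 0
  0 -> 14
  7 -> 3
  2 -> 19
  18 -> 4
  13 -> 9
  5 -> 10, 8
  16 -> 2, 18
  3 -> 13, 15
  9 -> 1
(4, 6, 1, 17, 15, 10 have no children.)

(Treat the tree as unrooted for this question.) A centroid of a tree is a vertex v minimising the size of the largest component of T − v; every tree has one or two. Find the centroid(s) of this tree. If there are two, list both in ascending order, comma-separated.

Delete 5: the remaining components have sizes 9, 9, 1. Max 9 ≤ 10, so 5 is a centroid.
Every other node leaves some component of size > 10, so the centroid is unique.

5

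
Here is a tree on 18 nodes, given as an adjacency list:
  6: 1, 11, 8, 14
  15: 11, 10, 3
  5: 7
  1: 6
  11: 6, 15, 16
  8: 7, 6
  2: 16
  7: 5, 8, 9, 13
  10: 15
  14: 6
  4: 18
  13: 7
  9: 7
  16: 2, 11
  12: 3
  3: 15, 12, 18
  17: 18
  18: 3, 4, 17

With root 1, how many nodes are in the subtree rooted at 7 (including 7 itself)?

4

Descendants of 7 (including itself): 7, 5, 13, 9. That's 4.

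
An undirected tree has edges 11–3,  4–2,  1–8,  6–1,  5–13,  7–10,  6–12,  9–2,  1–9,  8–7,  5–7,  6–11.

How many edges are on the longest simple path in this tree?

7

BFS from 13 reaches 4 last, at distance 7; BFS from 4 confirms no node is farther.
Path: 13–5–7–8–1–9–2–4.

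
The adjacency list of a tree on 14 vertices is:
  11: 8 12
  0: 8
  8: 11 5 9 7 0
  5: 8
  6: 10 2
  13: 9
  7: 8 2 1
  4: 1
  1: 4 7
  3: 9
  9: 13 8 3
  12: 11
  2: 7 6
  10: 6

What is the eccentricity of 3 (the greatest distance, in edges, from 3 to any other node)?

The node farthest from 3 is 10, via 3-9-8-7-2-6-10 — 6 edges.

6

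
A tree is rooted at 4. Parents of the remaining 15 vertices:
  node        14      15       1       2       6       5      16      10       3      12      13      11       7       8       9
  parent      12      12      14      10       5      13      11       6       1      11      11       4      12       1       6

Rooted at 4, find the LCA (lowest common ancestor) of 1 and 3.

1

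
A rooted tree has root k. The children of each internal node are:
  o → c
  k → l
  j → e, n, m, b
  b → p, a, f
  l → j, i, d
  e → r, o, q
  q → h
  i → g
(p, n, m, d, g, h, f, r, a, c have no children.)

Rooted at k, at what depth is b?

3

Path from k to b: k → l → j → b, which has 3 edges.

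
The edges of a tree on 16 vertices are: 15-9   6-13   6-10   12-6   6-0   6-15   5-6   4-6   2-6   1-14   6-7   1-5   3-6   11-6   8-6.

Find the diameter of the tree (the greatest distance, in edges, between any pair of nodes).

BFS from 14 reaches 9 last, at distance 5; BFS from 9 confirms no node is farther.
Path: 14–1–5–6–15–9.

5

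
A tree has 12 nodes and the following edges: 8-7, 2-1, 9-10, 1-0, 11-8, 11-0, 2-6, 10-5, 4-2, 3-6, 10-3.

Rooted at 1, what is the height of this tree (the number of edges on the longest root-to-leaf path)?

5 sits deepest: 1–2–6–3–10–5 — 5 edges from the root.

5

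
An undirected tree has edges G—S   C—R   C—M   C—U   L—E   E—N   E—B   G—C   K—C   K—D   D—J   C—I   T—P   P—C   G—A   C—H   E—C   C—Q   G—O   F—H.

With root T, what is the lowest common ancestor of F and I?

Ancestors of F (toward the root): F, H, C, P, T.
Ancestors of I: I, C, P, T.
The deepest node appearing in both lists is C.

C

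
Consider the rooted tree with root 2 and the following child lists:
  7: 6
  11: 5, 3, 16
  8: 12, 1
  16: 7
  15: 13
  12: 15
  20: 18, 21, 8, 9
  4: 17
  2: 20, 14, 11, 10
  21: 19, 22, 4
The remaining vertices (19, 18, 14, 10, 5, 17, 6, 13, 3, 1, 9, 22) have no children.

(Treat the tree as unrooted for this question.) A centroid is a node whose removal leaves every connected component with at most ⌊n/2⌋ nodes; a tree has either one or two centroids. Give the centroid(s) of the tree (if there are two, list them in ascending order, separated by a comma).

20

Removing 20 splits the tree into components of sizes 9, 5, 5, 1, 1; the largest is 9 ≤ ⌊22/2⌋ = 11.
No neighbour of 20 does as well, so 20 is the unique centroid.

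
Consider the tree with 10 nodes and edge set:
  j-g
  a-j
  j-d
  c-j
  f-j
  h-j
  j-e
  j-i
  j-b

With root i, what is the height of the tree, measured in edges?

2

The longest root-to-leaf path is i-j-f (2 edges).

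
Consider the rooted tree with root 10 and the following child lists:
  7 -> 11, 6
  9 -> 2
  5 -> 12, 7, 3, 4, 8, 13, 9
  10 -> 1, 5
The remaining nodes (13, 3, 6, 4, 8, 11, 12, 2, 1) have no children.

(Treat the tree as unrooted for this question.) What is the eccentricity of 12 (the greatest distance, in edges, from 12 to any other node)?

3

The node farthest from 12 is 2 (1, 6, 11 also at distance 3), via 12-5-9-2 — 3 edges.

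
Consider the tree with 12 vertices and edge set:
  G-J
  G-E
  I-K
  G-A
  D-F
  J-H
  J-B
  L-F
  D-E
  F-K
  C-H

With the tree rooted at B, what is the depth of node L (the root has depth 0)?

6

Path from B to L: B – J – G – E – D – F – L, which has 6 edges.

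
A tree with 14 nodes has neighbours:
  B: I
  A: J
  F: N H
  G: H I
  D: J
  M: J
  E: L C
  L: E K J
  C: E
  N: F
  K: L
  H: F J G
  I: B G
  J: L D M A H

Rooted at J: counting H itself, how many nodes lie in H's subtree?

6

Descendants of H (including itself): H, G, F, I, N, B. That's 6.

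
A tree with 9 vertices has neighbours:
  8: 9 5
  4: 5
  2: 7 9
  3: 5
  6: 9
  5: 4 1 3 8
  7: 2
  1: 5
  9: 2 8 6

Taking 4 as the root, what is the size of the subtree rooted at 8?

5

8's subtree: {8, 9, 6, 2, 7}, size 5.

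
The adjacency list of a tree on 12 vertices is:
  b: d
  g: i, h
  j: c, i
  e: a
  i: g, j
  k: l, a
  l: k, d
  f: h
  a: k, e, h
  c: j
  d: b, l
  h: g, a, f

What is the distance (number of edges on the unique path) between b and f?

6

The path is b–d–l–k–a–h–f, which has 6 edges.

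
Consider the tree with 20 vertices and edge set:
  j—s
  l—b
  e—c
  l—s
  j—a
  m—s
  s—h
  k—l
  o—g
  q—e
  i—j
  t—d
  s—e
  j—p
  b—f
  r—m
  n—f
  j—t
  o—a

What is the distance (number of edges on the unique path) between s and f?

s – l – b – f: 3 edges.

3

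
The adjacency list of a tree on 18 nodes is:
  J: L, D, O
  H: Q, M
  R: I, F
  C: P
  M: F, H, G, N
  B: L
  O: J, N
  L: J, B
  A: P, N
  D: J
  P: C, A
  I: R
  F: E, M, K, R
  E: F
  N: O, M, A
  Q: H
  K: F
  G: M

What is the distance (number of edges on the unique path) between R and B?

7

The path is R–F–M–N–O–J–L–B, which has 7 edges.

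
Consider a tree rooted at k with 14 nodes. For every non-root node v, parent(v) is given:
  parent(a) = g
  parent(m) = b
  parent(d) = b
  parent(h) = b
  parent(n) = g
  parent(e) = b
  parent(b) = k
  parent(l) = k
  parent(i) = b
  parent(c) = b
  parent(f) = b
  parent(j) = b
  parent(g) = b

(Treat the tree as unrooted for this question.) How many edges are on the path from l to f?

3

The path is l - k - b - f, which has 3 edges.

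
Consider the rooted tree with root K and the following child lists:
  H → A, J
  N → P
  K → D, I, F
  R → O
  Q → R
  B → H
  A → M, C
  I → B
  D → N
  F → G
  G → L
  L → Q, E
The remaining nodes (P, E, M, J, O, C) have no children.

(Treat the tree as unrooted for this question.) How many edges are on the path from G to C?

G – F – K – I – B – H – A – C: 7 edges.

7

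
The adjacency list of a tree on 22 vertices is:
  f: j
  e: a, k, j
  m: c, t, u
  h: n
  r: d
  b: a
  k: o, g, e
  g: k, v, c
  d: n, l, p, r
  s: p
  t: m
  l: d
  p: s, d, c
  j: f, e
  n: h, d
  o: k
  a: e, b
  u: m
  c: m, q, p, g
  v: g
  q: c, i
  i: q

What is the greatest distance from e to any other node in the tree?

The node farthest from e is h, via e–k–g–c–p–d–n–h — 7 edges.

7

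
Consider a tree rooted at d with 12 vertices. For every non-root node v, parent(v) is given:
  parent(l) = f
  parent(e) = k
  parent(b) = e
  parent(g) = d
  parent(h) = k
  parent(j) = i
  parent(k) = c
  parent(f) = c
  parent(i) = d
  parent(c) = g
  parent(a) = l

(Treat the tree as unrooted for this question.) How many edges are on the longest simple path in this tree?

7

A longest path is j–i–d–g–c–k–e–b, with 7 edges.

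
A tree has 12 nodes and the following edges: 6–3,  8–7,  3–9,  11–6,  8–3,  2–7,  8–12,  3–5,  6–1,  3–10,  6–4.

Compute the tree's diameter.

BFS from 2 reaches 4 last, at distance 5; BFS from 4 confirms no node is farther.
Path: 2–7–8–3–6–4.

5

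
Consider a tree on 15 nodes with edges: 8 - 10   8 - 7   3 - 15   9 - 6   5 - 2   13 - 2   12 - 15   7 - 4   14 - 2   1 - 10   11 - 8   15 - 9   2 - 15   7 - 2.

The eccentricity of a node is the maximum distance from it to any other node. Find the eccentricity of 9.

Distances from 9 peak at 6, attained at 1.
9–15–2–7–8–10–1

6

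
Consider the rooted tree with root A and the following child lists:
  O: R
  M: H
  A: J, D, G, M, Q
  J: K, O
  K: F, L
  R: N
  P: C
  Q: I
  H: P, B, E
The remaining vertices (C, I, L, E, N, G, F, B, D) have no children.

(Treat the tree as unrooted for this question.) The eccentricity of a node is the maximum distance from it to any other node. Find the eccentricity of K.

6

Distances from K peak at 6, attained at C.
K – J – A – M – H – P – C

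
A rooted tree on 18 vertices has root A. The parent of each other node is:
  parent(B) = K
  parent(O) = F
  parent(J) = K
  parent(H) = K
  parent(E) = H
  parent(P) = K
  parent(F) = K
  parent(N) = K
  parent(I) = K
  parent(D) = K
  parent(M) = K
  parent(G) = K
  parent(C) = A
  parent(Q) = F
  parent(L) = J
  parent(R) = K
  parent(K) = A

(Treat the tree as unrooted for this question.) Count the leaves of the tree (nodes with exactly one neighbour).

Exactly 13 nodes have a single neighbour: B, C, D, E, G, I, L, M, N, O, P, Q, R.

13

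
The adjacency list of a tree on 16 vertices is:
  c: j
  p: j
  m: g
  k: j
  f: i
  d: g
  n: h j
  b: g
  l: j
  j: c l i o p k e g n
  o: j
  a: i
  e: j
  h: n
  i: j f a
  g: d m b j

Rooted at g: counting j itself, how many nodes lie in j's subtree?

Descendants of j (including itself): j, i, n, k, p, l, e, o, c, f, a, h. That's 12.

12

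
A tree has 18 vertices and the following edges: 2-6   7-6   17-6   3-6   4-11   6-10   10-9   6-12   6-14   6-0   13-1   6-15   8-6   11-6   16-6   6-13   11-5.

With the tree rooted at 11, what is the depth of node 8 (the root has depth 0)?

Climbing from 8 to the root: 8–6–11. That's 2 steps.

2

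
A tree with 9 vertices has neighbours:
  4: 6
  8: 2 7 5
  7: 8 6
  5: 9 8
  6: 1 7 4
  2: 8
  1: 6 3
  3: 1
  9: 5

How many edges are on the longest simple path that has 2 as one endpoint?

5

The node farthest from 2 is 3, via 2 – 8 – 7 – 6 – 1 – 3 — 5 edges.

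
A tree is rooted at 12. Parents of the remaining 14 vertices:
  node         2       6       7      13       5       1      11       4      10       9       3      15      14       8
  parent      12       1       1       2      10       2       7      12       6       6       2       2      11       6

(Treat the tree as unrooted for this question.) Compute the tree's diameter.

6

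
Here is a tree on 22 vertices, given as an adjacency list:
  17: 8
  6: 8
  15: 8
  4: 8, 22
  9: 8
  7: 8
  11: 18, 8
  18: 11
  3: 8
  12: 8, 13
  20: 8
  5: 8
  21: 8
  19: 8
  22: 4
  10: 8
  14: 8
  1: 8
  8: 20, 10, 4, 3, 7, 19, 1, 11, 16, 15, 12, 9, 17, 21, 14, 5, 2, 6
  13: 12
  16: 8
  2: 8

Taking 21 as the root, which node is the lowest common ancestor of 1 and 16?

8

Path 1→root: 1 8 21; path 16→root: 16 8 21.
First common node: 8.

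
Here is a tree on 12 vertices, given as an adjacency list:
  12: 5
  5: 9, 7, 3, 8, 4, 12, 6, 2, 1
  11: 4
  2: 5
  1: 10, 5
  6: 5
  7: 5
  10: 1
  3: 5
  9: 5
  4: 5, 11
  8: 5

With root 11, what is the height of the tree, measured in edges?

The longest root-to-leaf path is 11 → 4 → 5 → 1 → 10 (4 edges).

4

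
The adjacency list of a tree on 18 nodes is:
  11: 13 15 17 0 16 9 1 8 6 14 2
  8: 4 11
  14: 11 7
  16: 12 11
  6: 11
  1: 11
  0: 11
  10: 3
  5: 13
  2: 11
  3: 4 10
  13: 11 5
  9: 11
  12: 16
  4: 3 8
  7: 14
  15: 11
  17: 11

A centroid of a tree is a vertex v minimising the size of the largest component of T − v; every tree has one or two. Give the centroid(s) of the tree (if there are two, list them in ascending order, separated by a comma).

11

Removing 11 splits the tree into components of sizes 4, 2, 2, 2, 1, 1, 1, 1, 1, 1, 1; the largest is 4 ≤ ⌊18/2⌋ = 9.
No neighbour of 11 does as well, so 11 is the unique centroid.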